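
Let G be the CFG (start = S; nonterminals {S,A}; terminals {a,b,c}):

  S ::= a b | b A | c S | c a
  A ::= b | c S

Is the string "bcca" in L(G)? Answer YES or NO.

Convert to CNF:
  S -> T0 S | T0 T1 | T1 T2 | T2 A
  A -> T0 S | b
  T0 -> c
  T1 -> a
  T2 -> b

CYK table (by increasing span):
  cell(0,0) b: {A,T2}  orig:{A}
  cell(1,1) c: {T0}  orig:{}
  cell(2,2) c: {T0}  orig:{}
  cell(3,3) a: {T1}  orig:{}
  cell(0,1) bc: ∅
  cell(1,2) cc: ∅
  cell(2,3) ca: {S}
  cell(0,2) bcc: ∅
  cell(1,3) cca: {A,S}
  cell(0,3) bcca: {S}

S ∈ T[0,3] ⇒ YES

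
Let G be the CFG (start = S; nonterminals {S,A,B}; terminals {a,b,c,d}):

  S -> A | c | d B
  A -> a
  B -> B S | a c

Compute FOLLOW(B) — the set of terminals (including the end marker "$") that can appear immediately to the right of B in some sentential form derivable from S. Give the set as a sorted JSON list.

FIRST sets, iterate to fixpoint:
pass 1:
  A via A→a: +{a}
  B via B→a c: +{a}
  S via S→A: +{a}
  S via S→c: +{c}
  S via S→d B: +{d}
  S: {a,c,d}  A: {a}  B: {a}
pass 2: done
  S: {a,c,d}  A: {a}  B: {a}

FOLLOW iteration:
seed FOLLOW(S) with $
round 1:
  B→B S: FOLLOW(B) ⊇ FIRST(S) = {a,c,d}; new: +{a,c,d}
  B→B S: FOLLOW(S) ⊇ FOLLOW(B) ⊇ {a,c,d}; new: +{a,c,d}
  S→A: FOLLOW(A) ⊇ FOLLOW(S) ⊇ {$,a,c,d}; new: +{$,a,c,d}
  S→d B: FOLLOW(B) ⊇ FOLLOW(S) ⊇ {$,a,c,d}; new: +{$}
  FOLLOW[S]={$,a,c,d}  FOLLOW[A]={$,a,c,d}  FOLLOW[B]={$,a,c,d}
round 2: (no change)
  FOLLOW[S]={$,a,c,d}  FOLLOW[A]={$,a,c,d}  FOLLOW[B]={$,a,c,d}

FOLLOW(B) = ["$", "a", "c", "d"]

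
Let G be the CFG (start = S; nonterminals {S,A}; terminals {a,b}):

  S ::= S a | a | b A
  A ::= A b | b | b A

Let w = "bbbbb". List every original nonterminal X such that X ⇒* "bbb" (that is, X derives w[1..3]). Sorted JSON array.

Convert to CNF:
  S -> S T1 | T0 A | a
  A -> A T0 | T0 A | b
  T0 -> b
  T1 -> a

CYK table (by increasing span) (cells [i..j] with 1 ≤ i ≤ j ≤ 3 only):
  [1..1]={A,T0}  "b"  orig:{A}
  [2..2]={A,T0}  "b"  orig:{A}
  [3..3]={A,T0}  "b"  orig:{A}
  [1..2]={A,S}  "bb"
  [2..3]={A,S}  "bb"
  [1..3]={A,S}  "bbb"

Original NTs in T[1,3] deriving "bbb": ["A", "S"]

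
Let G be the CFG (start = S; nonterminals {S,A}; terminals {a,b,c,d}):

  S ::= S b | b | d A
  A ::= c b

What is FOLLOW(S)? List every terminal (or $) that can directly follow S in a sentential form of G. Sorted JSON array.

FIRST iteration:
iter 1:
  A via A→c b: +{c}
  S via S→b: +{b}
  S via S→d A: +{d}
  FIRST[S]={b,d}  FIRST[A]={c}
iter 2: — fixpoint
  FIRST[S]={b,d}  FIRST[A]={c}

FOLLOW iteration:
initialize: $ ∈ FOLLOW(S)
pass 1:
  S→S b: FOLLOW(S) ⊇ FIRST(b) = {b}; new: +{b}
  S→d A: FOLLOW(A) ⊇ FOLLOW(S) ⊇ {$,b}; new: +{$,b}
  S: {$,b}  A: {$,b}
pass 2: (stable)
  S: {$,b}  A: {$,b}

FOLLOW(S) = ["$", "b"]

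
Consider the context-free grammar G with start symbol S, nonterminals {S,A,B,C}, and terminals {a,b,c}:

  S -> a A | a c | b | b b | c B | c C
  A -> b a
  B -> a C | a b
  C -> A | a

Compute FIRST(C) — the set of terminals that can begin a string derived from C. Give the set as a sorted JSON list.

Compute FIRST by fixpoint:
iter 1:
  A via A→b a: +{b}
  B via B→a C: +{a}
  C via C→A: +{b}
  C via C→a: +{a}
  S via S→a A: +{a}
  S via S→b: +{b}
  S via S→c B: +{c}
  FIRST(S)={a,b,c}  FIRST(A)={b}  FIRST(B)={a}  FIRST(C)={a,b}
iter 2: done
  FIRST(S)={a,b,c}  FIRST(A)={b}  FIRST(B)={a}  FIRST(C)={a,b}

FIRST(C) = ["a", "b"]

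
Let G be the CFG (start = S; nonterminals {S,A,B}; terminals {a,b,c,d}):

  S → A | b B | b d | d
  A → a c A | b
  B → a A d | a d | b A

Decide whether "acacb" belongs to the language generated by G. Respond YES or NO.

CNF form of G:
  S -> T0 X6 | T3 B | T3 T2 | b | d
  A -> T0 X4 | b
  B -> T0 T2 | T0 X5 | T3 A
  T0 -> a
  T1 -> c
  T2 -> d
  T3 -> b
  X4 -> T1 A
  X5 -> A T2
  X6 -> T1 A

CYK fill:
  cell(0,0) a: {T0}  orig:{}
  cell(1,1) c: {T1}  orig:{}
  cell(2,2) a: {T0}  orig:{}
  cell(3,3) c: {T1}  orig:{}
  cell(4,4) b: {A,S,T3}  orig:{A,S}
  cell(0,1) ac: ∅
  cell(1,2) ca: ∅
  cell(2,3) ac: ∅
  cell(3,4) cb: {X4,X6}  orig:{}
  cell(0,2) aca: ∅
  cell(1,3) cac: ∅
  cell(2,4) acb: {A,S}
  cell(0,3) acac: ∅
  cell(1,4) cacb: {X4,X6}  orig:{}
  cell(0,4) acacb: {A,S}

S ∈ T[0,4] ⇒ YES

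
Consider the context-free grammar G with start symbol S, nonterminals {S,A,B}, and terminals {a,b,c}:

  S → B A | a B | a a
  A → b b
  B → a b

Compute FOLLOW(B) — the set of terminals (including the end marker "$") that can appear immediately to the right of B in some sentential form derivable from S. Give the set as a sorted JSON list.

FIRST iteration:
iter 1:
  A via A→b b: +{b}
  B via B→a b: +{a}
  S via S→B A: +{a}
  FIRST[S]={a}  FIRST[A]={b}  FIRST[B]={a}
iter 2: — fixpoint
  FIRST[S]={a}  FIRST[A]={b}  FIRST[B]={a}

FOLLOW sets:
initialize: $ ∈ FOLLOW(S)
iter 1:
  S→B A: FOLLOW(B) ⊇ FIRST(A) = {b}; new: +{b}
  S→B A: FOLLOW(A) ⊇ FOLLOW(S) ⊇ {$}; new: +{$}
  S→a B: FOLLOW(B) ⊇ FOLLOW(S) ⊇ {$}; new: +{$}
  FOLLOW(S)={$}  FOLLOW(A)={$}  FOLLOW(B)={$,b}
iter 2: done
  FOLLOW(S)={$}  FOLLOW(A)={$}  FOLLOW(B)={$,b}

FOLLOW(B) = ["$", "b"]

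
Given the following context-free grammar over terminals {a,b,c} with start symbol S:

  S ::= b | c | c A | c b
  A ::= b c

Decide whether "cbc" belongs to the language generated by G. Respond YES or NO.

CNF form of G:
  S -> T1 A | T1 T0 | b | c
  A -> T0 T1
  T0 -> b
  T1 -> c

Fill CYK table bottom-up:
  T[0,0] 'c' = {S,T1}  orig:{S}
  T[1,1] 'b' = {S,T0}  orig:{S}
  T[2,2] 'c' = {S,T1}  orig:{S}
  T[0,1] 'cb' = {S}
  T[1,2] 'bc' = {A}
  T[0,2] 'cbc' = {S}

S ∈ T[0,2] ⇒ YES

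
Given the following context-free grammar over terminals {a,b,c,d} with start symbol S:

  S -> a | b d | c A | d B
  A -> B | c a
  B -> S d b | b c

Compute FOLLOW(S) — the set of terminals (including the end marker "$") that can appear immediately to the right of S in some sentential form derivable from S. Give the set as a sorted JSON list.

Compute FIRST by fixpoint:
pass 1:
  A via A→c a: +{c}
  B via B→b c: +{b}
  S via S→a: +{a}
  S via S→b d: +{b}
  S via S→c A: +{c}
  S via S→d B: +{d}
  FIRST[S]={a,b,c,d}  FIRST[A]={c}  FIRST[B]={b}
pass 2:
  A via A→B: +{b}
  B via B→S d b: +{a,c,d}
  FIRST[S]={a,b,c,d}  FIRST[A]={b,c}  FIRST[B]={a,b,c,d}
pass 3:
  A via A→B: +{a,d}
  FIRST[S]={a,b,c,d}  FIRST[A]={a,b,c,d}  FIRST[B]={a,b,c,d}
pass 4: done
  FIRST[S]={a,b,c,d}  FIRST[A]={a,b,c,d}  FIRST[B]={a,b,c,d}

Compute FOLLOW by fixpoint:
seed FOLLOW(S) with $
pass 1:
  B→S d b: FOLLOW(S) ⊇ FIRST(d) = {d}; new: +{d}
  S→c A: FOLLOW(A) ⊇ FOLLOW(S) ⊇ {$,d}; new: +{$,d}
  S→d B: FOLLOW(B) ⊇ FOLLOW(S) ⊇ {$,d}; new: +{$,d}
  S: {$,d}  A: {$,d}  B: {$,d}
pass 2: done
  S: {$,d}  A: {$,d}  B: {$,d}

FOLLOW(S) = ["$", "d"]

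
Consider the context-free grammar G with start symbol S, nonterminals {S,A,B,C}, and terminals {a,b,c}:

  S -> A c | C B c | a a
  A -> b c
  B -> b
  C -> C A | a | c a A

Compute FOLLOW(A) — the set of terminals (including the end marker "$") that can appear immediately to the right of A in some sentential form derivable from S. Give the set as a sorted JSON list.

FIRST iteration:
[1]
  A via A→b c: +{b}
  B via B→b: +{b}
  C via C→a: +{a}
  C via C→c a A: +{c}
  S via S→A c: +{b}
  S via S→C B c: +{a,c}
  FIRST[S]={a,b,c}  FIRST[A]={b}  FIRST[B]={b}  FIRST[C]={a,c}
[2] — fixpoint
  FIRST[S]={a,b,c}  FIRST[A]={b}  FIRST[B]={b}  FIRST[C]={a,c}

FOLLOW sets:
initialize: $ ∈ FOLLOW(S)
iter 1:
  C→C A: FOLLOW(C) ⊇ FIRST(A) = {b}; new: +{b}
  C→C A: FOLLOW(A) ⊇ FOLLOW(C) ⊇ {b}; new: +{b}
  S→A c: FOLLOW(A) ⊇ FIRST(c) = {c}; new: +{c}
  S→C B c: FOLLOW(B) ⊇ FIRST(c) = {c}; new: +{c}
  FOLLOW[S]={$}  FOLLOW[A]={b,c}  FOLLOW[B]={c}  FOLLOW[C]={b}
iter 2: — fixpoint
  FOLLOW[S]={$}  FOLLOW[A]={b,c}  FOLLOW[B]={c}  FOLLOW[C]={b}

FOLLOW(A) = ["b", "c"]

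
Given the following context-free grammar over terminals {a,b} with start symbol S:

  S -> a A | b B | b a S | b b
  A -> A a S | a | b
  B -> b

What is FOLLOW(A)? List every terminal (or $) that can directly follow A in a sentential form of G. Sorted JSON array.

FIRST sets, iterate to fixpoint:
iter 1:
  A via A→a: +{a}
  A via A→b: +{b}
  B via B→b: +{b}
  S via S→a A: +{a}
  S via S→b B: +{b}
  FIRST[S]={a,b}  FIRST[A]={a,b}  FIRST[B]={b}
iter 2: — fixpoint
  FIRST[S]={a,b}  FIRST[A]={a,b}  FIRST[B]={b}

Compute FOLLOW by fixpoint:
initialize: $ ∈ FOLLOW(S)
round 1:
  A→A a S: FOLLOW(A) ⊇ FIRST(a) = {a}; new: +{a}
  A→A a S: FOLLOW(S) ⊇ FOLLOW(A) ⊇ {a}; new: +{a}
  S→a A: FOLLOW(A) ⊇ FOLLOW(S) ⊇ {$,a}; new: +{$}
  S→b B: FOLLOW(B) ⊇ FOLLOW(S) ⊇ {$,a}; new: +{$,a}
  S: {$,a}  A: {$,a}  B: {$,a}
round 2: (stable)
  S: {$,a}  A: {$,a}  B: {$,a}

FOLLOW(A) = ["$", "a"]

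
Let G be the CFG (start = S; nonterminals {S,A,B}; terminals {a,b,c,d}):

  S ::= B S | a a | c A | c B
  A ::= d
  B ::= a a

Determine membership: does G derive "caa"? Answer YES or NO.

CNF form of G:
  S -> B S | T0 T0 | T1 A | T1 B
  A -> d
  B -> T0 T0
  T0 -> a
  T1 -> c

Fill CYK table bottom-up:
  T[0,0] 'c' = {T1}  orig:{}
  T[1,1] 'a' = {T0}  orig:{}
  T[2,2] 'a' = {T0}  orig:{}
  T[0,1] 'ca' = ∅
  T[1,2] 'aa' = {B,S}
  T[0,2] 'caa' = {S}

S ∈ T[0,2] ⇒ YES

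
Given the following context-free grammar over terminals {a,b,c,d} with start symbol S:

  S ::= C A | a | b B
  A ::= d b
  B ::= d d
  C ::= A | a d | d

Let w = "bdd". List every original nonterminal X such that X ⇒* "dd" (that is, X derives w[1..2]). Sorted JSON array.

CNF form of G:
  S -> C A | T1 B | a
  A -> T0 T1
  B -> T0 T0
  C -> T0 T1 | T2 T0 | d
  T0 -> d
  T1 -> b
  T2 -> a

CYK table (by increasing span) — only the sub-triangle for w[1..2]:
  cell(1,1) d: {C,T0}  orig:{C}
  cell(2,2) d: {C,T0}  orig:{C}
  cell(1,2) dd: {B}

Original NTs in T[1,2] deriving "dd": ["B"]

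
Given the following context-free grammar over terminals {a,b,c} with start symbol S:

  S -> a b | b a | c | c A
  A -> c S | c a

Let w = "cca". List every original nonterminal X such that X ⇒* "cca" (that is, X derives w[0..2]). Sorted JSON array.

Convert to CNF:
  S -> T0 A | T1 T2 | T2 T1 | c
  A -> T0 S | T0 T1
  T0 -> c
  T1 -> a
  T2 -> b

CYK table (by increasing span), restricted to cells inside w[0..2]:
  [0..0]={S,T0}  "c"  orig:{S}
  [1..1]={S,T0}  "c"  orig:{S}
  [2..2]={T1}  "a"  orig:{}
  [0..1]={A}  "cc"
  [1..2]={A}  "ca"
  [0..2]={S}  "cca"

Original NTs in T[0,2] deriving "cca": ["S"]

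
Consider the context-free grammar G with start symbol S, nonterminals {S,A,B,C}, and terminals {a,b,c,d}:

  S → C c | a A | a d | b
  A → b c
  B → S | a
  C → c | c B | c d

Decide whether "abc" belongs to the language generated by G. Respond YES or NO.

CNF form of G:
  S -> C T1 | T2 A | T2 T3 | b
  A -> T0 T1
  B -> C T1 | T2 A | T2 T3 | a | b
  C -> T1 B | T1 T3 | c
  T0 -> b
  T1 -> c
  T2 -> a
  T3 -> d

Fill CYK table bottom-up:
  cell(0,0) a: {B,T2}  orig:{B}
  cell(1,1) b: {B,S,T0}  orig:{B,S}
  cell(2,2) c: {C,T1}  orig:{C}
  cell(0,1) ab: ∅
  cell(1,2) bc: {A}
  cell(0,2) abc: {B,S}

S ∈ T[0,2] ⇒ YES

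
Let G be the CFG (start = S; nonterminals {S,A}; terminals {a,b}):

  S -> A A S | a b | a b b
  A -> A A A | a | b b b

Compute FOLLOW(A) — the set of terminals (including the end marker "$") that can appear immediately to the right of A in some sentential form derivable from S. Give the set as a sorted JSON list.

Compute FIRST by fixpoint:
pass 1:
  A via A→a: +{a}
  A via A→b b b: +{b}
  S via S→A A S: +{a,b}
  FIRST(S)={a,b}  FIRST(A)={a,b}
pass 2: (no change)
  FIRST(S)={a,b}  FIRST(A)={a,b}

Compute FOLLOW by fixpoint:
seed FOLLOW(S) with $
iter 1:
  A→A A A: FOLLOW(A) ⊇ FIRST(A) = {a,b}; new: +{a,b}
  S: {$}  A: {a,b}
iter 2: (stable)
  S: {$}  A: {a,b}

FOLLOW(A) = ["a", "b"]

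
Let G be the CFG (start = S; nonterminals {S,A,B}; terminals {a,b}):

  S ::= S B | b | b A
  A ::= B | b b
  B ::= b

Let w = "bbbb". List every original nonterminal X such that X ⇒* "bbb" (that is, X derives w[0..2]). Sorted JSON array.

Convert to CNF:
  S -> S B | T0 A | b
  A -> T0 T0 | b
  B -> b
  T0 -> b

CYK table (by increasing span) — only the sub-triangle for w[0..2]:
  cell(0,0) b: {A,B,S,T0}  orig:{A,B,S}
  cell(1,1) b: {A,B,S,T0}  orig:{A,B,S}
  cell(2,2) b: {A,B,S,T0}  orig:{A,B,S}
  cell(0,1) bb: {A,S}
  cell(1,2) bb: {A,S}
  cell(0,2) bbb: {S}

Original NTs in T[0,2] deriving "bbb": ["S"]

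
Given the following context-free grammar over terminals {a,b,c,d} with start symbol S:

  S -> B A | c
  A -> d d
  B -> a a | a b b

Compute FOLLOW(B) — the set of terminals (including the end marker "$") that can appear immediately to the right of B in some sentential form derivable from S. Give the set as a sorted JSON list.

FIRST sets, iterate to fixpoint:
round 1:
  A via A→d d: +{d}
  B via B→a a: +{a}
  S via S→B A: +{a}
  S via S→c: +{c}
  FIRST[S]={a,c}  FIRST[A]={d}  FIRST[B]={a}
round 2: (no change)
  FIRST[S]={a,c}  FIRST[A]={d}  FIRST[B]={a}

FOLLOW sets:
seed FOLLOW(S) with $
round 1:
  S→B A: FOLLOW(B) ⊇ FIRST(A) = {d}; new: +{d}
  S→B A: FOLLOW(A) ⊇ FOLLOW(S) ⊇ {$}; new: +{$}
  FOLLOW(S)={$}  FOLLOW(A)={$}  FOLLOW(B)={d}
round 2: — fixpoint
  FOLLOW(S)={$}  FOLLOW(A)={$}  FOLLOW(B)={d}

FOLLOW(B) = ["d"]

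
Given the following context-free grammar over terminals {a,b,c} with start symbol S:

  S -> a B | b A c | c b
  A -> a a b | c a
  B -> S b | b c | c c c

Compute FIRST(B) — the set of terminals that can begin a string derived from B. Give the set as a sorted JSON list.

FIRST iteration:
[1]
  A via A→a a b: +{a}
  A via A→c a: +{c}
  B via B→b c: +{b}
  B via B→c c c: +{c}
  S via S→a B: +{a}
  S via S→b A c: +{b}
  S via S→c b: +{c}
  S: {a,b,c}  A: {a,c}  B: {b,c}
[2]
  B via B→S b: +{a}
  S: {a,b,c}  A: {a,c}  B: {a,b,c}
[3] — fixpoint
  S: {a,b,c}  A: {a,c}  B: {a,b,c}

FIRST(B) = ["a", "b", "c"]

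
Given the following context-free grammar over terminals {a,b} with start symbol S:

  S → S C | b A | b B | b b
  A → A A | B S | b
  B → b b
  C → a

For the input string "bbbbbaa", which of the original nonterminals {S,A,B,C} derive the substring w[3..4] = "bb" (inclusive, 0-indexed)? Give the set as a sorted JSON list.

CNF form of G:
  S -> S C | T0 A | T0 B | T0 T0
  A -> A A | B S | b
  B -> T0 T0
  C -> a
  T0 -> b

CYK fill (cells [i..j] with 3 ≤ i ≤ j ≤ 4 only):
  T[3,3] 'b' = {A,T0}  orig:{A}
  T[4,4] 'b' = {A,T0}  orig:{A}
  T[3,4] 'bb' = {A,B,S}

Original NTs in T[3,4] deriving "bb": ["A", "B", "S"]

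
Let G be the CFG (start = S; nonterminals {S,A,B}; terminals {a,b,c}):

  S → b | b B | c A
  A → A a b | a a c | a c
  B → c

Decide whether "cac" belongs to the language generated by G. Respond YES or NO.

Convert to CNF:
  S -> T1 B | T2 A | b
  A -> A X3 | T0 T2 | T0 X4
  B -> c
  T0 -> a
  T1 -> b
  T2 -> c
  X3 -> T0 T1
  X4 -> T0 T2

CYK table (by increasing span):
  T[0,0] 'c' = {B,T2}  orig:{B}
  T[1,1] 'a' = {T0}  orig:{}
  T[2,2] 'c' = {B,T2}  orig:{B}
  T[0,1] 'ca' = ∅
  T[1,2] 'ac' = {A,X4}  orig:{A}
  T[0,2] 'cac' = {S}

S ∈ T[0,2] ⇒ YES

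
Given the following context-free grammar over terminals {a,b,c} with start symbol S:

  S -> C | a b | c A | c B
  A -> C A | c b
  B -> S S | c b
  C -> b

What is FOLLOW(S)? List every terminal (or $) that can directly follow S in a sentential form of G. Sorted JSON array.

FIRST iteration:
iter 1:
  A via A→c b: +{c}
  B via B→c b: +{c}
  C via C→b: +{b}
  S via S→C: +{b}
  S via S→a b: +{a}
  S via S→c A: +{c}
  FIRST[S]={a,b,c}  FIRST[A]={c}  FIRST[B]={c}  FIRST[C]={b}
iter 2:
  A via A→C A: +{b}
  B via B→S S: +{a,b}
  FIRST[S]={a,b,c}  FIRST[A]={b,c}  FIRST[B]={a,b,c}  FIRST[C]={b}
iter 3: (no change)
  FIRST[S]={a,b,c}  FIRST[A]={b,c}  FIRST[B]={a,b,c}  FIRST[C]={b}

FOLLOW sets:
FOLLOW(S) := {$}
round 1:
  A→C A: FOLLOW(C) ⊇ FIRST(A) = {b,c}; new: +{b,c}
  B→S S: FOLLOW(S) ⊇ FIRST(S) = {a,b,c}; new: +{a,b,c}
  S→C: FOLLOW(C) ⊇ FOLLOW(S) ⊇ {$,a,b,c}; new: +{$,a}
  S→c A: FOLLOW(A) ⊇ FOLLOW(S) ⊇ {$,a,b,c}; new: +{$,a,b,c}
  S→c B: FOLLOW(B) ⊇ FOLLOW(S) ⊇ {$,a,b,c}; new: +{$,a,b,c}
  FOLLOW(S)={$,a,b,c}  FOLLOW(A)={$,a,b,c}  FOLLOW(B)={$,a,b,c}  FOLLOW(C)={$,a,b,c}
round 2: (stable)
  FOLLOW(S)={$,a,b,c}  FOLLOW(A)={$,a,b,c}  FOLLOW(B)={$,a,b,c}  FOLLOW(C)={$,a,b,c}

FOLLOW(S) = ["$", "a", "b", "c"]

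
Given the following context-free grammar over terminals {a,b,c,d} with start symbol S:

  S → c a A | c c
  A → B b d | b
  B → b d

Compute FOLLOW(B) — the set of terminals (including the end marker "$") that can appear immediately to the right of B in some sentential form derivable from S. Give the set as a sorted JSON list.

Compute FIRST by fixpoint:
iter 1:
  A via A→b: +{b}
  B via B→b d: +{b}
  S via S→c a A: +{c}
  S: {c}  A: {b}  B: {b}
iter 2: — fixpoint
  S: {c}  A: {b}  B: {b}

FOLLOW sets:
initialize: $ ∈ FOLLOW(S)
pass 1:
  A→B b d: FOLLOW(B) ⊇ FIRST(b) = {b}; new: +{b}
  S→c a A: FOLLOW(A) ⊇ FOLLOW(S) ⊇ {$}; new: +{$}
  FOLLOW(S)={$}  FOLLOW(A)={$}  FOLLOW(B)={b}
pass 2: — fixpoint
  FOLLOW(S)={$}  FOLLOW(A)={$}  FOLLOW(B)={b}

FOLLOW(B) = ["b"]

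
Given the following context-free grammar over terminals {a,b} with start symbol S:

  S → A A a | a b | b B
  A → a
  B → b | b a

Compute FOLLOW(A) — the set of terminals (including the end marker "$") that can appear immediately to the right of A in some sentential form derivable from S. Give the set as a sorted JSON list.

Compute FIRST by fixpoint:
[1]
  A via A→a: +{a}
  B via B→b: +{b}
  S via S→A A a: +{a}
  S via S→b B: +{b}
  FIRST(S)={a,b}  FIRST(A)={a}  FIRST(B)={b}
[2] — fixpoint
  FIRST(S)={a,b}  FIRST(A)={a}  FIRST(B)={b}

Compute FOLLOW by fixpoint:
initialize: $ ∈ FOLLOW(S)
iter 1:
  S→A A a: FOLLOW(A) ⊇ FIRST(A) = {a}; new: +{a}
  S→b B: FOLLOW(B) ⊇ FOLLOW(S) ⊇ {$}; new: +{$}
  S: {$}  A: {a}  B: {$}
iter 2: — fixpoint
  S: {$}  A: {a}  B: {$}

FOLLOW(A) = ["a"]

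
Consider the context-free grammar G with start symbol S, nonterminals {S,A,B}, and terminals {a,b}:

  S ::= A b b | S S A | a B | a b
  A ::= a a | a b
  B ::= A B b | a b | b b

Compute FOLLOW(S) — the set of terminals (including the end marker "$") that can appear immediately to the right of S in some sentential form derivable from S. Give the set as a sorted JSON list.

FIRST iteration:
[1]
  A via A→a a: +{a}
  B via B→A B b: +{a}
  B via B→b b: +{b}
  S via S→A b b: +{a}
  S: {a}  A: {a}  B: {a,b}
[2] (no change)
  S: {a}  A: {a}  B: {a,b}

FOLLOW iteration:
seed FOLLOW(S) with $
[1]
  B→A B b: FOLLOW(A) ⊇ FIRST(B) = {a,b}; new: +{a,b}
  B→A B b: FOLLOW(B) ⊇ FIRST(b) = {b}; new: +{b}
  S→S S A: FOLLOW(S) ⊇ FIRST(S) = {a}; new: +{a}
  S→S S A: FOLLOW(A) ⊇ FOLLOW(S) ⊇ {$,a}; new: +{$}
  S→a B: FOLLOW(B) ⊇ FOLLOW(S) ⊇ {$,a}; new: +{$,a}
  S: {$,a}  A: {$,a,b}  B: {$,a,b}
[2] (stable)
  S: {$,a}  A: {$,a,b}  B: {$,a,b}

FOLLOW(S) = ["$", "a"]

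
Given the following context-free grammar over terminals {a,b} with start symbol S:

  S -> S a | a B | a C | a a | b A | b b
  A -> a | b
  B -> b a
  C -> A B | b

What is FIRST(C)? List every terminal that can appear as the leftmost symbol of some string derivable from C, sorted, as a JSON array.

FIRST sets, iterate to fixpoint:
[1]
  A via A→a: +{a}
  A via A→b: +{b}
  B via B→b a: +{b}
  C via C→A B: +{a,b}
  S via S→a B: +{a}
  S via S→b A: +{b}
  FIRST[S]={a,b}  FIRST[A]={a,b}  FIRST[B]={b}  FIRST[C]={a,b}
[2] (stable)
  FIRST[S]={a,b}  FIRST[A]={a,b}  FIRST[B]={b}  FIRST[C]={a,b}

FIRST(C) = ["a", "b"]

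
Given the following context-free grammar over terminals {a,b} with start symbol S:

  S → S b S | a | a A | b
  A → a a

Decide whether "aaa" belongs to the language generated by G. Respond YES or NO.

CNF form of G:
  S -> S X2 | T0 A | a | b
  A -> T0 T0
  T0 -> a
  T1 -> b
  X2 -> T1 S

CYK fill:
  [0..0]={S,T0}  "a"  orig:{S}
  [1..1]={S,T0}  "a"  orig:{S}
  [2..2]={S,T0}  "a"  orig:{S}
  [0..1]={A}  "aa"
  [1..2]={A}  "aa"
  [0..2]={S}  "aaa"

S ∈ T[0,2] ⇒ YES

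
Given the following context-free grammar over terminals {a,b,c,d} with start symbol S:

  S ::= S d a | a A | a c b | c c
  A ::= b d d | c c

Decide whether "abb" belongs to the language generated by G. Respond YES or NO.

CNF form of G:
  S -> S X5 | T2 T2 | T3 A | T3 X6
  A -> T0 X4 | T2 T2
  T0 -> b
  T1 -> d
  T2 -> c
  T3 -> a
  X4 -> T1 T1
  X5 -> T1 T3
  X6 -> T2 T0

Fill CYK table bottom-up:
  [0..0]={T3}  "a"  orig:{}
  [1..1]={T0}  "b"  orig:{}
  [2..2]={T0}  "b"  orig:{}
  [0..1]=∅  "ab"
  [1..2]=∅  "bb"
  [0..2]=∅  "abb"

S ∉ T[0,2] ⇒ NO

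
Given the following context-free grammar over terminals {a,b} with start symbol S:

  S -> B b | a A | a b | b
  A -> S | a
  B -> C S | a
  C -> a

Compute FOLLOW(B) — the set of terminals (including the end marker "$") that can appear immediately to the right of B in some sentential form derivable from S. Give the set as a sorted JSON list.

Compute FIRST by fixpoint:
iter 1:
  A via A→a: +{a}
  B via B→a: +{a}
  C via C→a: +{a}
  S via S→B b: +{a}
  S via S→b: +{b}
  FIRST[S]={a,b}  FIRST[A]={a}  FIRST[B]={a}  FIRST[C]={a}
iter 2:
  A via A→S: +{b}
  FIRST[S]={a,b}  FIRST[A]={a,b}  FIRST[B]={a}  FIRST[C]={a}
iter 3: (stable)
  FIRST[S]={a,b}  FIRST[A]={a,b}  FIRST[B]={a}  FIRST[C]={a}

FOLLOW sets:
seed FOLLOW(S) with $
[1]
  B→C S: FOLLOW(C) ⊇ FIRST(S) = {a,b}; new: +{a,b}
  S→B b: FOLLOW(B) ⊇ FIRST(b) = {b}; new: +{b}
  S→a A: FOLLOW(A) ⊇ FOLLOW(S) ⊇ {$}; new: +{$}
  FOLLOW[S]={$}  FOLLOW[A]={$}  FOLLOW[B]={b}  FOLLOW[C]={a,b}
[2]
  B→C S: FOLLOW(S) ⊇ FOLLOW(B) ⊇ {b}; new: +{b}
  S→a A: FOLLOW(A) ⊇ FOLLOW(S) ⊇ {$,b}; new: +{b}
  FOLLOW[S]={$,b}  FOLLOW[A]={$,b}  FOLLOW[B]={b}  FOLLOW[C]={a,b}
[3] — fixpoint
  FOLLOW[S]={$,b}  FOLLOW[A]={$,b}  FOLLOW[B]={b}  FOLLOW[C]={a,b}

FOLLOW(B) = ["b"]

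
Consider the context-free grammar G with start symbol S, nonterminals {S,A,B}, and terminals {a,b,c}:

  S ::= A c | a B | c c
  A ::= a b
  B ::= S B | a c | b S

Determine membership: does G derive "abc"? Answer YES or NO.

Convert to CNF:
  S -> A T2 | T0 B | T2 T2
  A -> T0 T1
  B -> S B | T0 T2 | T1 S
  T0 -> a
  T1 -> b
  T2 -> c

Fill CYK table bottom-up:
  T[0,0] 'a' = {T0}  orig:{}
  T[1,1] 'b' = {T1}  orig:{}
  T[2,2] 'c' = {T2}  orig:{}
  T[0,1] 'ab' = {A}
  T[1,2] 'bc' = ∅
  T[0,2] 'abc' = {S}

S ∈ T[0,2] ⇒ YES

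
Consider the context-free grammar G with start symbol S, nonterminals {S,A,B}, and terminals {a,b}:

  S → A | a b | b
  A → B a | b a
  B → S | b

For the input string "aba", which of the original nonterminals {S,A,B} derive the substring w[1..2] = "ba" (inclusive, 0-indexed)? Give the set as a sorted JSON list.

CNF form of G:
  S -> B T0 | T0 T1 | T1 T0 | b
  A -> B T0 | T1 T0
  B -> B T0 | T0 T1 | T1 T0 | b
  T0 -> a
  T1 -> b

CYK table (by increasing span) (cells [i..j] with 1 ≤ i ≤ j ≤ 2 only):
  T[1,1] 'b' = {B,S,T1}  orig:{B,S}
  T[2,2] 'a' = {T0}  orig:{}
  T[1,2] 'ba' = {A,B,S}

Original NTs in T[1,2] deriving "ba": ["A", "B", "S"]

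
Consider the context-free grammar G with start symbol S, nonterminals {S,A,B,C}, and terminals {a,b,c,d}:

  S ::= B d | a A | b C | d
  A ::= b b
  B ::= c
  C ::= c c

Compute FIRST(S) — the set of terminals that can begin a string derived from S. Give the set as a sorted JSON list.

FIRST iteration:
round 1:
  A via A→b b: +{b}
  B via B→c: +{c}
  C via C→c c: +{c}
  S via S→B d: +{c}
  S via S→a A: +{a}
  S via S→b C: +{b}
  S via S→d: +{d}
  FIRST[S]={a,b,c,d}  FIRST[A]={b}  FIRST[B]={c}  FIRST[C]={c}
round 2: done
  FIRST[S]={a,b,c,d}  FIRST[A]={b}  FIRST[B]={c}  FIRST[C]={c}

FIRST(S) = ["a", "b", "c", "d"]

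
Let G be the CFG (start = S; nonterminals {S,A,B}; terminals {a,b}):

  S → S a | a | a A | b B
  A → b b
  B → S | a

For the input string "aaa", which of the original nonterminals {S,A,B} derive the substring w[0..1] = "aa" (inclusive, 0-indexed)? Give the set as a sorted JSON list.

CNF form of G:
  S -> S T1 | T0 B | T1 A | a
  A -> T0 T0
  B -> S T1 | T0 B | T1 A | a
  T0 -> b
  T1 -> a

Fill CYK table bottom-up, restricted to cells inside w[0..1]:
  T[0,0] 'a' = {B,S,T1}  orig:{B,S}
  T[1,1] 'a' = {B,S,T1}  orig:{B,S}
  T[0,1] 'aa' = {B,S}

Original NTs in T[0,1] deriving "aa": ["B", "S"]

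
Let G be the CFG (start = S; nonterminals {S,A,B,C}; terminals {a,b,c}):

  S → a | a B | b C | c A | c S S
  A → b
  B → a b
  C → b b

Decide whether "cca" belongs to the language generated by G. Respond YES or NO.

CNF form of G:
  S -> T0 B | T1 C | T2 A | T2 X3 | a
  A -> b
  B -> T0 T1
  C -> T1 T1
  T0 -> a
  T1 -> b
  T2 -> c
  X3 -> S S

CYK table (by increasing span):
  T[0,0] 'c' = {T2}  orig:{}
  T[1,1] 'c' = {T2}  orig:{}
  T[2,2] 'a' = {S,T0}  orig:{S}
  T[0,1] 'cc' = ∅
  T[1,2] 'ca' = ∅
  T[0,2] 'cca' = ∅

S ∉ T[0,2] ⇒ NO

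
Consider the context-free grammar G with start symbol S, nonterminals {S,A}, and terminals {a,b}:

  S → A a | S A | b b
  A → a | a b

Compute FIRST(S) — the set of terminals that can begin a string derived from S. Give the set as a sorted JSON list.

Compute FIRST by fixpoint:
iter 1:
  A via A→a: +{a}
  S via S→A a: +{a}
  S via S→b b: +{b}
  S: {a,b}  A: {a}
iter 2: — fixpoint
  S: {a,b}  A: {a}

FIRST(S) = ["a", "b"]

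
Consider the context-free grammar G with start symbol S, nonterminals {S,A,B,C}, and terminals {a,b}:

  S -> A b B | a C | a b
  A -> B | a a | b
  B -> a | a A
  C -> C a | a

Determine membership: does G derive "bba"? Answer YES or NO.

CNF form of G:
  S -> A X2 | T0 C | T0 T1
  A -> T0 A | T0 T0 | a | b
  B -> T0 A | a
  C -> C T0 | a
  T0 -> a
  T1 -> b
  X2 -> T1 B

CYK fill:
  [0..0]={A,T1}  "b"  orig:{A}
  [1..1]={A,T1}  "b"  orig:{A}
  [2..2]={A,B,C,T0}  "a"  orig:{A,B,C}
  [0..1]=∅  "bb"
  [1..2]={X2}  "ba"  orig:{}
  [0..2]={S}  "bba"

S ∈ T[0,2] ⇒ YES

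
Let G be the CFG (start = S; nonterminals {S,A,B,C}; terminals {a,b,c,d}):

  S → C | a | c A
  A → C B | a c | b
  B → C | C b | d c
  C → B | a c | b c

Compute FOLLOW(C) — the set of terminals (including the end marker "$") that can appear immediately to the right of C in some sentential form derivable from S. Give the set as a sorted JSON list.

FIRST iteration:
iter 1:
  A via A→a c: +{a}
  A via A→b: +{b}
  B via B→d c: +{d}
  C via C→B: +{d}
  C via C→a c: +{a}
  C via C→b c: +{b}
  S via S→C: +{a,b,d}
  S via S→c A: +{c}
  S: {a,b,c,d}  A: {a,b}  B: {d}  C: {a,b,d}
iter 2:
  A via A→C B: +{d}
  B via B→C: +{a,b}
  S: {a,b,c,d}  A: {a,b,d}  B: {a,b,d}  C: {a,b,d}
iter 3: done
  S: {a,b,c,d}  A: {a,b,d}  B: {a,b,d}  C: {a,b,d}

FOLLOW iteration:
FOLLOW(S) := {$}
pass 1:
  A→C B: FOLLOW(C) ⊇ FIRST(B) = {a,b,d}; new: +{a,b,d}
  C→B: FOLLOW(B) ⊇ FOLLOW(C) ⊇ {a,b,d}; new: +{a,b,d}
  S→C: FOLLOW(C) ⊇ FOLLOW(S) ⊇ {$}; new: +{$}
  S→c A: FOLLOW(A) ⊇ FOLLOW(S) ⊇ {$}; new: +{$}
  FOLLOW[S]={$}  FOLLOW[A]={$}  FOLLOW[B]={a,b,d}  FOLLOW[C]={$,a,b,d}
pass 2:
  A→C B: FOLLOW(B) ⊇ FOLLOW(A) ⊇ {$}; new: +{$}
  FOLLOW[S]={$}  FOLLOW[A]={$}  FOLLOW[B]={$,a,b,d}  FOLLOW[C]={$,a,b,d}
pass 3: (stable)
  FOLLOW[S]={$}  FOLLOW[A]={$}  FOLLOW[B]={$,a,b,d}  FOLLOW[C]={$,a,b,d}

FOLLOW(C) = ["$", "a", "b", "d"]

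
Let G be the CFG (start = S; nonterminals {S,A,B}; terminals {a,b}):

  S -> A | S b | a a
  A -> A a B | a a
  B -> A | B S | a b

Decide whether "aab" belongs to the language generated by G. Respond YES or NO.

CNF form of G:
  S -> A X4 | S T1 | T0 T0
  A -> A X2 | T0 T0
  B -> A X3 | B S | T0 T0 | T0 T1
  T0 -> a
  T1 -> b
  X2 -> T0 B
  X3 -> T0 B
  X4 -> T0 B

CYK table (by increasing span):
  T[0,0] 'a' = {T0}  orig:{}
  T[1,1] 'a' = {T0}  orig:{}
  T[2,2] 'b' = {T1}  orig:{}
  T[0,1] 'aa' = {A,B,S}
  T[1,2] 'ab' = {B}
  T[0,2] 'aab' = {S,X2,X3,X4}  orig:{S}

S ∈ T[0,2] ⇒ YES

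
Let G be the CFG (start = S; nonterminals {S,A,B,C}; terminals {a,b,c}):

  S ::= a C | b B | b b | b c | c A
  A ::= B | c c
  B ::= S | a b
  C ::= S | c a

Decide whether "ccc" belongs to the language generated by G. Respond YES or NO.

Convert to CNF:
  S -> T0 C | T1 B | T1 T1 | T1 T2 | T2 A
  A -> T0 C | T0 T1 | T1 B | T1 T1 | T1 T2 | T2 A | T2 T2
  B -> T0 C | T0 T1 | T1 B | T1 T1 | T1 T2 | T2 A
  C -> T0 C | T1 B | T1 T1 | T1 T2 | T2 A | T2 T0
  T0 -> a
  T1 -> b
  T2 -> c

CYK table (by increasing span):
  T[0,0] 'c' = {T2}  orig:{}
  T[1,1] 'c' = {T2}  orig:{}
  T[2,2] 'c' = {T2}  orig:{}
  T[0,1] 'cc' = {A}
  T[1,2] 'cc' = {A}
  T[0,2] 'ccc' = {A,B,C,S}

S ∈ T[0,2] ⇒ YES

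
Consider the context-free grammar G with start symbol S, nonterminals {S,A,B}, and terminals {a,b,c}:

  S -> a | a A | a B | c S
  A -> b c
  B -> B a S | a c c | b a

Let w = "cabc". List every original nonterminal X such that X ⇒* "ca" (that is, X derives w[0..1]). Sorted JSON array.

Convert to CNF:
  S -> T1 S | T2 A | T2 B | a
  A -> T0 T1
  B -> B X3 | T0 T2 | T2 X4
  T0 -> b
  T1 -> c
  T2 -> a
  X3 -> T2 S
  X4 -> T1 T1

Fill CYK table bottom-up, restricted to cells inside w[0..1]:
  cell(0,0) c: {T1}  orig:{}
  cell(1,1) a: {S,T2}  orig:{S}
  cell(0,1) ca: {S}

Original NTs in T[0,1] deriving "ca": ["S"]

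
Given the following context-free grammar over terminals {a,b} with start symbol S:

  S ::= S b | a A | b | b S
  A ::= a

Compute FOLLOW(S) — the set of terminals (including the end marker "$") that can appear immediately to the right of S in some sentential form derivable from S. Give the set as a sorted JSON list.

FIRST sets, iterate to fixpoint:
[1]
  A via A→a: +{a}
  S via S→a A: +{a}
  S via S→b: +{b}
  FIRST[S]={a,b}  FIRST[A]={a}
[2] done
  FIRST[S]={a,b}  FIRST[A]={a}

FOLLOW iteration:
initialize: $ ∈ FOLLOW(S)
[1]
  S→S b: FOLLOW(S) ⊇ FIRST(b) = {b}; new: +{b}
  S→a A: FOLLOW(A) ⊇ FOLLOW(S) ⊇ {$,b}; new: +{$,b}
  FOLLOW(S)={$,b}  FOLLOW(A)={$,b}
[2] — fixpoint
  FOLLOW(S)={$,b}  FOLLOW(A)={$,b}

FOLLOW(S) = ["$", "b"]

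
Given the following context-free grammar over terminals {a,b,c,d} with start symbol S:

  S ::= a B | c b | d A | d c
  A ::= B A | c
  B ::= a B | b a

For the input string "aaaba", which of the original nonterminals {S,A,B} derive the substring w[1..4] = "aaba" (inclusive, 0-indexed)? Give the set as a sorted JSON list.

Convert to CNF:
  S -> T0 B | T2 T1 | T3 A | T3 T2
  A -> B A | c
  B -> T0 B | T1 T0
  T0 -> a
  T1 -> b
  T2 -> c
  T3 -> d

CYK fill, restricted to cells inside w[1..4]:
  [1..1]={T0}  "a"  orig:{}
  [2..2]={T0}  "a"  orig:{}
  [3..3]={T1}  "b"  orig:{}
  [4..4]={T0}  "a"  orig:{}
  [1..2]=∅  "aa"
  [2..3]=∅  "ab"
  [3..4]={B}  "ba"
  [1..3]=∅  "aab"
  [2..4]={B,S}  "aba"
  [1..4]={B,S}  "aaba"

Original NTs in T[1,4] deriving "aaba": ["B", "S"]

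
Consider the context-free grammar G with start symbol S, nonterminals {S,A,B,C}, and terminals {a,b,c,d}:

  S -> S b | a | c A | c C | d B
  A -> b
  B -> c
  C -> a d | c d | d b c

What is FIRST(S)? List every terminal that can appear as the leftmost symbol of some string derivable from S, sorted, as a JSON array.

FIRST sets, iterate to fixpoint:
round 1:
  A via A→b: +{b}
  B via B→c: +{c}
  C via C→a d: +{a}
  C via C→c d: +{c}
  C via C→d b c: +{d}
  S via S→a: +{a}
  S via S→c A: +{c}
  S via S→d B: +{d}
  FIRST(S)={a,c,d}  FIRST(A)={b}  FIRST(B)={c}  FIRST(C)={a,c,d}
round 2: (no change)
  FIRST(S)={a,c,d}  FIRST(A)={b}  FIRST(B)={c}  FIRST(C)={a,c,d}

FIRST(S) = ["a", "c", "d"]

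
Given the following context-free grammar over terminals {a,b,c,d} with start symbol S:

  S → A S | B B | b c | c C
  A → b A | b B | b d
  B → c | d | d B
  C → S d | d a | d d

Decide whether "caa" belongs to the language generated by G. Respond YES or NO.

Convert to CNF:
  S -> A S | B B | T0 T3 | T3 C
  A -> T0 A | T0 B | T0 T1
  B -> T1 B | c | d
  C -> S T1 | T1 T1 | T1 T2
  T0 -> b
  T1 -> d
  T2 -> a
  T3 -> c

CYK table (by increasing span):
  [0..0]={B,T3}  "c"  orig:{B}
  [1..1]={T2}  "a"  orig:{}
  [2..2]={T2}  "a"  orig:{}
  [0..1]=∅  "ca"
  [1..2]=∅  "aa"
  [0..2]=∅  "caa"

S ∉ T[0,2] ⇒ NO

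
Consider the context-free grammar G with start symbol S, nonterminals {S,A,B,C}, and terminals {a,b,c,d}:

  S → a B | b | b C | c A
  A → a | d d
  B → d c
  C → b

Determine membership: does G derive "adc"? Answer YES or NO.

CNF form of G:
  S -> T1 A | T2 B | T3 C | b
  A -> T0 T0 | a
  B -> T0 T1
  C -> b
  T0 -> d
  T1 -> c
  T2 -> a
  T3 -> b

CYK fill:
  cell(0,0) a: {A,T2}  orig:{A}
  cell(1,1) d: {T0}  orig:{}
  cell(2,2) c: {T1}  orig:{}
  cell(0,1) ad: ∅
  cell(1,2) dc: {B}
  cell(0,2) adc: {S}

S ∈ T[0,2] ⇒ YES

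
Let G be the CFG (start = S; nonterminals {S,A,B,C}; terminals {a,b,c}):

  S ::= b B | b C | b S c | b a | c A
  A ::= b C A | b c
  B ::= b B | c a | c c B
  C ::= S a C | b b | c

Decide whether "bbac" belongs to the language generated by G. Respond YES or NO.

Convert to CNF:
  S -> T0 B | T0 C | T0 T2 | T0 X6 | T1 A
  A -> T0 T1 | T0 X3
  B -> T0 B | T1 T2 | T1 X4
  C -> S X5 | T0 T0 | c
  T0 -> b
  T1 -> c
  T2 -> a
  X3 -> C A
  X4 -> T1 B
  X5 -> T2 C
  X6 -> S T1

CYK fill:
  [0..0]={T0}  "b"  orig:{}
  [1..1]={T0}  "b"  orig:{}
  [2..2]={T2}  "a"  orig:{}
  [3..3]={C,T1}  "c"  orig:{C}
  [0..1]={C}  "bb"
  [1..2]={S}  "ba"
  [2..3]={X5}  "ac"  orig:{}
  [0..2]=∅  "bba"
  [1..3]={X6}  "bac"  orig:{}
  [0..3]={S}  "bbac"

S ∈ T[0,3] ⇒ YES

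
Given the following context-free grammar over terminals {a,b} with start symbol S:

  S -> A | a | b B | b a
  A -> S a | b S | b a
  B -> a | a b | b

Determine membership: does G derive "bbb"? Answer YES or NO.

Convert to CNF:
  S -> S T0 | T1 B | T1 S | T1 T0 | a
  A -> S T0 | T1 S | T1 T0
  B -> T0 T1 | a | b
  T0 -> a
  T1 -> b

Fill CYK table bottom-up:
  cell(0,0) b: {B,T1}  orig:{B}
  cell(1,1) b: {B,T1}  orig:{B}
  cell(2,2) b: {B,T1}  orig:{B}
  cell(0,1) bb: {S}
  cell(1,2) bb: {S}
  cell(0,2) bbb: {A,S}

S ∈ T[0,2] ⇒ YES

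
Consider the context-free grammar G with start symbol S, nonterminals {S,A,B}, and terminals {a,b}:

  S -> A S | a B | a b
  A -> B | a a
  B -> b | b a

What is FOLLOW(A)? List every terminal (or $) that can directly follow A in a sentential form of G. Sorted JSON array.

FIRST sets, iterate to fixpoint:
[1]
  A via A→a a: +{a}
  B via B→b: +{b}
  S via S→A S: +{a}
  FIRST[S]={a}  FIRST[A]={a}  FIRST[B]={b}
[2]
  A via A→B: +{b}
  S via S→A S: +{b}
  FIRST[S]={a,b}  FIRST[A]={a,b}  FIRST[B]={b}
[3] — fixpoint
  FIRST[S]={a,b}  FIRST[A]={a,b}  FIRST[B]={b}

Compute FOLLOW by fixpoint:
initialize: $ ∈ FOLLOW(S)
pass 1:
  S→A S: FOLLOW(A) ⊇ FIRST(S) = {a,b}; new: +{a,b}
  S→a B: FOLLOW(B) ⊇ FOLLOW(S) ⊇ {$}; new: +{$}
  S: {$}  A: {a,b}  B: {$}
pass 2:
  A→B: FOLLOW(B) ⊇ FOLLOW(A) ⊇ {a,b}; new: +{a,b}
  S: {$}  A: {a,b}  B: {$,a,b}
pass 3: done
  S: {$}  A: {a,b}  B: {$,a,b}

FOLLOW(A) = ["a", "b"]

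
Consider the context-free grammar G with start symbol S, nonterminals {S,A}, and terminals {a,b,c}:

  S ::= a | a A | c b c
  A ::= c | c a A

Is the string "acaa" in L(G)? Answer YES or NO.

CNF form of G:
  S -> T0 X4 | T1 A | a
  A -> T0 X3 | c
  T0 -> c
  T1 -> a
  T2 -> b
  X3 -> T1 A
  X4 -> T2 T0

Fill CYK table bottom-up:
  cell(0,0) a: {S,T1}  orig:{S}
  cell(1,1) c: {A,T0}  orig:{A}
  cell(2,2) a: {S,T1}  orig:{S}
  cell(3,3) a: {S,T1}  orig:{S}
  cell(0,1) ac: {S,X3}  orig:{S}
  cell(1,2) ca: ∅
  cell(2,3) aa: ∅
  cell(0,2) aca: ∅
  cell(1,3) caa: ∅
  cell(0,3) acaa: ∅

S ∉ T[0,3] ⇒ NO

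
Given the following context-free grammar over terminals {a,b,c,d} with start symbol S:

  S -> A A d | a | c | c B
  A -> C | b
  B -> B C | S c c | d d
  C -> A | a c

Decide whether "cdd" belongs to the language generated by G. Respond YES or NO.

Convert to CNF:
  S -> A X4 | T1 B | a | c
  A -> T0 T1 | b
  B -> B C | S X3 | T2 T2
  C -> T0 T1 | b
  T0 -> a
  T1 -> c
  T2 -> d
  X3 -> T1 T1
  X4 -> A T2

Fill CYK table bottom-up:
  [0..0]={S,T1}  "c"  orig:{S}
  [1..1]={T2}  "d"  orig:{}
  [2..2]={T2}  "d"  orig:{}
  [0..1]=∅  "cd"
  [1..2]={B}  "dd"
  [0..2]={S}  "cdd"

S ∈ T[0,2] ⇒ YES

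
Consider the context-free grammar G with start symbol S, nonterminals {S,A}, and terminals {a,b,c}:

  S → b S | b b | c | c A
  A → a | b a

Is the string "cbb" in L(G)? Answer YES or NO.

Convert to CNF:
  S -> T0 S | T0 T0 | T2 A | c
  A -> T0 T1 | a
  T0 -> b
  T1 -> a
  T2 -> c

CYK table (by increasing span):
  T[0,0] 'c' = {S,T2}  orig:{S}
  T[1,1] 'b' = {T0}  orig:{}
  T[2,2] 'b' = {T0}  orig:{}
  T[0,1] 'cb' = ∅
  T[1,2] 'bb' = {S}
  T[0,2] 'cbb' = ∅

S ∉ T[0,2] ⇒ NO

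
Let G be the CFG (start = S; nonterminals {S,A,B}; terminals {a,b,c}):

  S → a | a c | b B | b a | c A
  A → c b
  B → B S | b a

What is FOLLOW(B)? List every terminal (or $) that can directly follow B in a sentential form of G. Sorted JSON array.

FIRST iteration:
round 1:
  A via A→c b: +{c}
  B via B→b a: +{b}
  S via S→a: +{a}
  S via S→b B: +{b}
  S via S→c A: +{c}
  S: {a,b,c}  A: {c}  B: {b}
round 2: done
  S: {a,b,c}  A: {c}  B: {b}

FOLLOW iteration:
seed FOLLOW(S) with $
pass 1:
  B→B S: FOLLOW(B) ⊇ FIRST(S) = {a,b,c}; new: +{a,b,c}
  B→B S: FOLLOW(S) ⊇ FOLLOW(B) ⊇ {a,b,c}; new: +{a,b,c}
  S→b B: FOLLOW(B) ⊇ FOLLOW(S) ⊇ {$,a,b,c}; new: +{$}
  S→c A: FOLLOW(A) ⊇ FOLLOW(S) ⊇ {$,a,b,c}; new: +{$,a,b,c}
  S: {$,a,b,c}  A: {$,a,b,c}  B: {$,a,b,c}
pass 2: (no change)
  S: {$,a,b,c}  A: {$,a,b,c}  B: {$,a,b,c}

FOLLOW(B) = ["$", "a", "b", "c"]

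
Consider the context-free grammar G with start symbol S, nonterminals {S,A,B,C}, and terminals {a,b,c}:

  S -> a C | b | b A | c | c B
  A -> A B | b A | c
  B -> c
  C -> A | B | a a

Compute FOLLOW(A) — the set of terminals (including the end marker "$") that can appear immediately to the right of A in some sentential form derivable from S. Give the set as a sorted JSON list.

Compute FIRST by fixpoint:
iter 1:
  A via A→b A: +{b}
  A via A→c: +{c}
  B via B→c: +{c}
  C via C→A: +{b,c}
  C via C→a a: +{a}
  S via S→a C: +{a}
  S via S→b: +{b}
  S via S→c: +{c}
  FIRST[S]={a,b,c}  FIRST[A]={b,c}  FIRST[B]={c}  FIRST[C]={a,b,c}
iter 2: done
  FIRST[S]={a,b,c}  FIRST[A]={b,c}  FIRST[B]={c}  FIRST[C]={a,b,c}

FOLLOW sets:
initialize: $ ∈ FOLLOW(S)
iter 1:
  A→A B: FOLLOW(A) ⊇ FIRST(B) = {c}; new: +{c}
  A→A B: FOLLOW(B) ⊇ FOLLOW(A) ⊇ {c}; new: +{c}
  S→a C: FOLLOW(C) ⊇ FOLLOW(S) ⊇ {$}; new: +{$}
  S→b A: FOLLOW(A) ⊇ FOLLOW(S) ⊇ {$}; new: +{$}
  S→c B: FOLLOW(B) ⊇ FOLLOW(S) ⊇ {$}; new: +{$}
  FOLLOW(S)={$}  FOLLOW(A)={$,c}  FOLLOW(B)={$,c}  FOLLOW(C)={$}
iter 2: (no change)
  FOLLOW(S)={$}  FOLLOW(A)={$,c}  FOLLOW(B)={$,c}  FOLLOW(C)={$}

FOLLOW(A) = ["$", "c"]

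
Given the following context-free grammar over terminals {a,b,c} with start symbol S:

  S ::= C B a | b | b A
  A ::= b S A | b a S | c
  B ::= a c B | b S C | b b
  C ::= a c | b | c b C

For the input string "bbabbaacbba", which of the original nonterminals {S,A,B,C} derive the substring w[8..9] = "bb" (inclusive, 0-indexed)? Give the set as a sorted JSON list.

CNF form of G:
  S -> C X8 | T0 A | b
  A -> T0 X3 | T0 X4 | c
  B -> T0 T0 | T0 X6 | T1 X5
  C -> T1 T2 | T2 X7 | b
  T0 -> b
  T1 -> a
  T2 -> c
  X3 -> S A
  X4 -> T1 S
  X5 -> T2 B
  X6 -> S C
  X7 -> T0 C
  X8 -> B T1

CYK fill, restricted to cells inside w[8..9]:
  [8..8]={C,S,T0}  "b"  orig:{C,S}
  [9..9]={C,S,T0}  "b"  orig:{C,S}
  [8..9]={B,X6,X7}  "bb"  orig:{B}

Original NTs in T[8,9] deriving "bb": ["B"]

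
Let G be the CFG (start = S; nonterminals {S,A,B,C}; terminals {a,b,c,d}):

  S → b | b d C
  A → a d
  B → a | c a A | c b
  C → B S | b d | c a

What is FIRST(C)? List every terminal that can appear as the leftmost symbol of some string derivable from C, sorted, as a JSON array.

FIRST sets, iterate to fixpoint:
pass 1:
  A via A→a d: +{a}
  B via B→a: +{a}
  B via B→c a A: +{c}
  C via C→B S: +{a,c}
  C via C→b d: +{b}
  S via S→b: +{b}
  S: {b}  A: {a}  B: {a,c}  C: {a,b,c}
pass 2: (no change)
  S: {b}  A: {a}  B: {a,c}  C: {a,b,c}

FIRST(C) = ["a", "b", "c"]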